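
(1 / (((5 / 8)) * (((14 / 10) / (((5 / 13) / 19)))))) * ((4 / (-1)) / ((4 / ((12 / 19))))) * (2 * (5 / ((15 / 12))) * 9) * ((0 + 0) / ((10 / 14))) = 0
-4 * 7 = -28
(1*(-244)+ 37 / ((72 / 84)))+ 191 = -59 / 6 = -9.83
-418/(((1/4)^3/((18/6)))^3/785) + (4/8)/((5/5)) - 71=-4644934779021/2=-2322467389510.50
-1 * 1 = -1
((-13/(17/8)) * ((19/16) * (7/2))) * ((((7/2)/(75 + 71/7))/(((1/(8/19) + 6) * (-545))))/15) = 84721/5549549700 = 0.00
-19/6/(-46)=19/276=0.07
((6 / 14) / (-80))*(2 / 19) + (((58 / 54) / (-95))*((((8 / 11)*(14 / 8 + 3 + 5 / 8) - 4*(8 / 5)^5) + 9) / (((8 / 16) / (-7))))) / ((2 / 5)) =-11346298331 / 987525000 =-11.49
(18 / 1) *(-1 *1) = -18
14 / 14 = 1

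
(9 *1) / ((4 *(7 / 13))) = 117 / 28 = 4.18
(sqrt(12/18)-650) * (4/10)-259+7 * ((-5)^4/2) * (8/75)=-857/3+2 * sqrt(6)/15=-285.34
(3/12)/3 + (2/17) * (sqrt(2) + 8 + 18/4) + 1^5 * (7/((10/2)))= 2 * sqrt(2)/17 + 3013/1020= 3.12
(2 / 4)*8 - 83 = -79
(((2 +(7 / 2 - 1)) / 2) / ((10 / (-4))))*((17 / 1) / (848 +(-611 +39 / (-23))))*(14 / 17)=-483 / 9020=-0.05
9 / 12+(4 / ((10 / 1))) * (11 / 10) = 119 / 100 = 1.19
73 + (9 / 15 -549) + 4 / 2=-2367 / 5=-473.40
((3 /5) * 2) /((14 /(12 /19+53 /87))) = 293 /2755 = 0.11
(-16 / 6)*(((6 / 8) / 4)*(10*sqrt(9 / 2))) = -15*sqrt(2) / 2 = -10.61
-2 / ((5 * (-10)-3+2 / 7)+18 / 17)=238 / 6147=0.04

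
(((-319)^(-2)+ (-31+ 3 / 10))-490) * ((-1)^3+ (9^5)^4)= -5323947375733948875007760 / 841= -6330496285058203180746.44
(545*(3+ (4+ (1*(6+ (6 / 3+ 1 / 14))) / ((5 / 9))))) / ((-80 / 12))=-1759.96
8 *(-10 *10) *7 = -5600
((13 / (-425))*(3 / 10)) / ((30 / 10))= -13 / 4250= -0.00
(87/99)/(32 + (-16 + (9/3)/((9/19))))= 29/737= 0.04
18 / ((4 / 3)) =27 / 2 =13.50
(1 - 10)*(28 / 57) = -84 / 19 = -4.42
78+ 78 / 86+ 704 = 33665 / 43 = 782.91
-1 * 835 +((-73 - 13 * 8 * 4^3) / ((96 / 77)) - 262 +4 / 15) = -3117097 / 480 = -6493.95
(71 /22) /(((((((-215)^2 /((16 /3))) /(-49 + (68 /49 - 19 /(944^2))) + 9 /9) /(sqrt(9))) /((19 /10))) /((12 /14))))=-764890806663 /8782187772890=-0.09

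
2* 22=44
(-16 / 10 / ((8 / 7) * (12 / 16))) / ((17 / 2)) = -0.22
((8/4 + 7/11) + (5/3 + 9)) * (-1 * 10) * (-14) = 61460/33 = 1862.42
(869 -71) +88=886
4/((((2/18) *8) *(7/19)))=171/14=12.21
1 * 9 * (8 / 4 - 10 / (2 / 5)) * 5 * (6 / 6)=-1035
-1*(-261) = 261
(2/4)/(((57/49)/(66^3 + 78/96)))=225397501/1824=123573.19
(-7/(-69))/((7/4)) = 4/69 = 0.06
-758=-758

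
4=4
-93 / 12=-31 / 4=-7.75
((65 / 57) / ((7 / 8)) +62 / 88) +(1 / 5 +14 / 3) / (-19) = 153761 / 87780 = 1.75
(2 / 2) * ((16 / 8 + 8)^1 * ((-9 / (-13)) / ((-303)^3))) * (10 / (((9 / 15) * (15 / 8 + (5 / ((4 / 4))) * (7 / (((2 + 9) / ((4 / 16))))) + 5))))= -1760 / 3254720859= -0.00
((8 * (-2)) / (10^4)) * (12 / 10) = -6 / 3125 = -0.00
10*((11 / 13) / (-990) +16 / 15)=1247 / 117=10.66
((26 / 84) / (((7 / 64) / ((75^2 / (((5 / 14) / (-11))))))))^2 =11778624000000 / 49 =240380081632.65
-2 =-2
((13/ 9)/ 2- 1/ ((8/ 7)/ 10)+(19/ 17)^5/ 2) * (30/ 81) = -1828844455/ 690050502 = -2.65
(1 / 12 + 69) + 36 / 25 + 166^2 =8287957 / 300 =27626.52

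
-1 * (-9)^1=9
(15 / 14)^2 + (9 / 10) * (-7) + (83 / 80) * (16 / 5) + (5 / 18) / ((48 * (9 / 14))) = -8682769 / 4762800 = -1.82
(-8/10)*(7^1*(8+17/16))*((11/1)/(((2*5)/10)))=-2233/4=-558.25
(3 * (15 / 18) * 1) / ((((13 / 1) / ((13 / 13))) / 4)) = 10 / 13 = 0.77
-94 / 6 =-47 / 3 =-15.67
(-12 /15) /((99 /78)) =-104 /165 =-0.63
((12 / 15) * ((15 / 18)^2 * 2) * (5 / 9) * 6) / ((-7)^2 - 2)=100 / 1269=0.08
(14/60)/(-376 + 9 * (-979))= -7/275610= -0.00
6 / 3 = 2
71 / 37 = 1.92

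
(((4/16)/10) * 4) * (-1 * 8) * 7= -28/5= -5.60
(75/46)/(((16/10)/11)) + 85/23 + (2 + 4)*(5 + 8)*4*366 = 42028141/368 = 114206.90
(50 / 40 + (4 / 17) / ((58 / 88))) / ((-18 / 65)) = -205985 / 35496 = -5.80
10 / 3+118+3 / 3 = 367 / 3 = 122.33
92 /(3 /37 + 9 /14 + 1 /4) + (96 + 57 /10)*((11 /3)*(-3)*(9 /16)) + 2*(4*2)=-83756187 /161440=-518.81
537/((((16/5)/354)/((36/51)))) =1425735/34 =41933.38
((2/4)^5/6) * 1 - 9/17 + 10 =30929/3264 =9.48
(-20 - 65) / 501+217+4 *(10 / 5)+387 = 306527 / 501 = 611.83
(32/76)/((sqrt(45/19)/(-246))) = -656 * sqrt(95)/95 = -67.30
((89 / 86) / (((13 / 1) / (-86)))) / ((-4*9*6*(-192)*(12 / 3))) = -89 / 2156544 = -0.00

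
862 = 862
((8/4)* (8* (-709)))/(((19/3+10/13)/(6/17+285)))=-2146160016/4709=-455757.06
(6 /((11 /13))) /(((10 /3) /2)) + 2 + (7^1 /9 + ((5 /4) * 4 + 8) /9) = 4196 /495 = 8.48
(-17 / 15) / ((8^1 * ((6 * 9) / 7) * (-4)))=119 / 25920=0.00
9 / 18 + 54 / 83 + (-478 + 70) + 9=-66043 / 166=-397.85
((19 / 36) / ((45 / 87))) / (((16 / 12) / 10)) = 551 / 72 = 7.65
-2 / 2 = -1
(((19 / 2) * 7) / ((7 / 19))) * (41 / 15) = 14801 / 30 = 493.37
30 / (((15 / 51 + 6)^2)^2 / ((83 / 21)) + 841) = 103983645 / 4291343992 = 0.02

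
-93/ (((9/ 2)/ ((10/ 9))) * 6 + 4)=-930/ 283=-3.29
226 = 226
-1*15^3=-3375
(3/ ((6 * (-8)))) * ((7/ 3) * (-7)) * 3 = 49/ 16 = 3.06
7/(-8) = -0.88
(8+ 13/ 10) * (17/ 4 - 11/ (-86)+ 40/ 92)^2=33710967453/ 156499360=215.41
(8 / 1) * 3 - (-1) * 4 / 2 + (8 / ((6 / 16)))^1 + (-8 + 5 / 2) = 251 / 6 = 41.83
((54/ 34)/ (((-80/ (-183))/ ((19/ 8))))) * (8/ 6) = 31293/ 2720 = 11.50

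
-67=-67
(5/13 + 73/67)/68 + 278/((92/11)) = 22654669/681122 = 33.26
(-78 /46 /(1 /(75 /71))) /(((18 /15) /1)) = -4875 /3266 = -1.49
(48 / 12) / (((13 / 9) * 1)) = 36 / 13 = 2.77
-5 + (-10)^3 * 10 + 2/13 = -130063/13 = -10004.85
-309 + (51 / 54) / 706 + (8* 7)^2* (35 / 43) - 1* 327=1047292427 / 546444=1916.56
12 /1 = 12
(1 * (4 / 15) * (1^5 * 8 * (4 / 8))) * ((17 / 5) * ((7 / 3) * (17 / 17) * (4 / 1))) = 7616 / 225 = 33.85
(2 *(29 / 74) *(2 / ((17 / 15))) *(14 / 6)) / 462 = 145 / 20757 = 0.01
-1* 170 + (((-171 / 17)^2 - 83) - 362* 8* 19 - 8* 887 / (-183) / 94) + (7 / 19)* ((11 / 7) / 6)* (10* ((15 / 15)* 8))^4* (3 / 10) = 1130508.80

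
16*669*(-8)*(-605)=51807360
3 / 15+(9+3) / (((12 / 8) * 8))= 6 / 5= 1.20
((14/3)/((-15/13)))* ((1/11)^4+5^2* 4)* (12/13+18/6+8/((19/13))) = -4324954354/1138005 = -3800.47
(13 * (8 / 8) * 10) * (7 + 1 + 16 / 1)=3120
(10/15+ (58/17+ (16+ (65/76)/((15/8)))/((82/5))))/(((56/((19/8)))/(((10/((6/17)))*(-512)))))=-897320/287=-3126.55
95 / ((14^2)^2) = 95 / 38416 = 0.00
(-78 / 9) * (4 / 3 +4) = -416 / 9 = -46.22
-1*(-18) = 18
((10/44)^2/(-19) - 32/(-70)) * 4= 146261/80465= 1.82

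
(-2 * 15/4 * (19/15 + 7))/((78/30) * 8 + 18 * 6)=-155/322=-0.48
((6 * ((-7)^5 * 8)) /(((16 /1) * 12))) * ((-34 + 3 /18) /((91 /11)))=5361433 /312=17184.08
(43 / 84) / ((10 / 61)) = 2623 / 840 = 3.12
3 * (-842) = -2526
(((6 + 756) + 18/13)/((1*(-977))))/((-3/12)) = 39696/12701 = 3.13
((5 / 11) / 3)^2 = 25 / 1089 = 0.02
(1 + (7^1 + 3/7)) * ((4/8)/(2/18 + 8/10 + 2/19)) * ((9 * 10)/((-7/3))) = -159.93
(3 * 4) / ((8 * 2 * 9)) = 1 / 12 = 0.08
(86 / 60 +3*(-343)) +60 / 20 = -1024.57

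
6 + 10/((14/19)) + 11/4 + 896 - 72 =23697/28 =846.32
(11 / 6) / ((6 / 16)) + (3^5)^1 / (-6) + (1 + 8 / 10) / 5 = -15863 / 450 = -35.25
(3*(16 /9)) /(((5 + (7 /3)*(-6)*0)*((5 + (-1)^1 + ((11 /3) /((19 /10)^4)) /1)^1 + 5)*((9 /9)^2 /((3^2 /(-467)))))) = -18766224 /8472937445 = -0.00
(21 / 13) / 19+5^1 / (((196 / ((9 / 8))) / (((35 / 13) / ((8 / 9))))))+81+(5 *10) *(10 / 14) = 51736651 / 442624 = 116.89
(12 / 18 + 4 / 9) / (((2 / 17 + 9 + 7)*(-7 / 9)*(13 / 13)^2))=-0.09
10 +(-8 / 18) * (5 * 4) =10 / 9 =1.11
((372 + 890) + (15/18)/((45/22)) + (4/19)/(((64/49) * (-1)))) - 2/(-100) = 259017029/205200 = 1262.27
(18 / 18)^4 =1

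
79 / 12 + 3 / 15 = 407 / 60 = 6.78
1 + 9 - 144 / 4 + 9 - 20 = -37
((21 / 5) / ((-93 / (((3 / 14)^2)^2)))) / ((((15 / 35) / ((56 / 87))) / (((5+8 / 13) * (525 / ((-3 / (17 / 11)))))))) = 55845 / 257114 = 0.22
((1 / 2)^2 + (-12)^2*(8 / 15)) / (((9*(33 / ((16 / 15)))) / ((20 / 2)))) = 12328 / 4455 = 2.77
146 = 146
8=8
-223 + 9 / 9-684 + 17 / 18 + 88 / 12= -16159 / 18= -897.72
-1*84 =-84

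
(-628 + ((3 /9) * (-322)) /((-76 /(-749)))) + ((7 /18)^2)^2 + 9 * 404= 3889808827 /1994544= 1950.22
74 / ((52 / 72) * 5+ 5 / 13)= 17316 / 935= 18.52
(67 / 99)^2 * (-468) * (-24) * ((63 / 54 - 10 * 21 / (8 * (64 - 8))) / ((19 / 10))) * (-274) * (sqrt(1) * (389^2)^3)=-37120680673903875762607660 / 20691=-1794049619346763122256.42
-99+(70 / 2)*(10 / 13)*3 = -237 / 13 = -18.23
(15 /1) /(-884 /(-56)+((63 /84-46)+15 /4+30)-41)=-105 /257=-0.41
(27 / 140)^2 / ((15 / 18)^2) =6561 / 122500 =0.05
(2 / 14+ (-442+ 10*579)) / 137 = 37437 / 959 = 39.04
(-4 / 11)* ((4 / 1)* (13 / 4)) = -52 / 11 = -4.73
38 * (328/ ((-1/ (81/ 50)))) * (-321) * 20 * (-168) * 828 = -90160664896512/ 5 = -18032132979302.40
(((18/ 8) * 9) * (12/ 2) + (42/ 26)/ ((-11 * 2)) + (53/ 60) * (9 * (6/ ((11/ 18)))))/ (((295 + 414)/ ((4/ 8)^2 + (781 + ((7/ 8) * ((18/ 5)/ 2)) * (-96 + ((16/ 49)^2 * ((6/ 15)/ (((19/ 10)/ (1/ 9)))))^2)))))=24661201726134329/ 139118104822620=177.27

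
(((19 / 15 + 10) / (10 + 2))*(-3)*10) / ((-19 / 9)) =507 / 38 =13.34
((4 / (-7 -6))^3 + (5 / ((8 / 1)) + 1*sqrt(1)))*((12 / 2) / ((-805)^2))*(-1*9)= -108189 / 813549100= -0.00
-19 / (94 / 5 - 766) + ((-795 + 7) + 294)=-493.97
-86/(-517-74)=86/591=0.15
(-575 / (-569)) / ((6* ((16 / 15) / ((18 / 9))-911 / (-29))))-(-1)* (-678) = -10722341533 / 15814786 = -677.99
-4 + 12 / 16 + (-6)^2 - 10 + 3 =25.75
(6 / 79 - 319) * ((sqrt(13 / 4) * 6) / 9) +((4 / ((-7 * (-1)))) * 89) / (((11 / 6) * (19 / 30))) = 64080 / 1463 - 25195 * sqrt(13) / 237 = -339.50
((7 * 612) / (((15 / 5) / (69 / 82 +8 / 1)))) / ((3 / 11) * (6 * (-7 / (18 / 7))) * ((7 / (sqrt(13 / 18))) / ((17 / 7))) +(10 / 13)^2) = -765933916272525 * sqrt(26) / 4666315172093-152959389082500 / 4666315172093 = -869.74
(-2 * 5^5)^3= -244140625000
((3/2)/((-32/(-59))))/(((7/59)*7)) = 10443/3136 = 3.33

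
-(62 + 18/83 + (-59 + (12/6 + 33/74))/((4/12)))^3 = 287403227180822089/231701815288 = 1240401.28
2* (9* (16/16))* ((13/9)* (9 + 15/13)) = 264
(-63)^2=3969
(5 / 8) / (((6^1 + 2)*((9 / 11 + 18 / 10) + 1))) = 275 / 12736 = 0.02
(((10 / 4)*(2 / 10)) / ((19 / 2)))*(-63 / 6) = -21 / 38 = -0.55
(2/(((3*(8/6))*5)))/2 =1/20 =0.05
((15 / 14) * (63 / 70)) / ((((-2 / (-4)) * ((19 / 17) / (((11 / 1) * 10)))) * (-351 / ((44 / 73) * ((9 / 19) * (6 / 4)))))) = -0.23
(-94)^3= -830584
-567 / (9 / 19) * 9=-10773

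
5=5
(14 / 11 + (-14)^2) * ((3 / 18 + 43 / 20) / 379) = 30163 / 25014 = 1.21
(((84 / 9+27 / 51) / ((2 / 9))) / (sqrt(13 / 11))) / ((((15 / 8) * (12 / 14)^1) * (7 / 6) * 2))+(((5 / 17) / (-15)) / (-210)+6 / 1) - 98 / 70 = 49267 / 10710+1006 * sqrt(143) / 1105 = 15.49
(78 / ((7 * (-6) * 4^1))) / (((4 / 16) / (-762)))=9906 / 7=1415.14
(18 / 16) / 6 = 3 / 16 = 0.19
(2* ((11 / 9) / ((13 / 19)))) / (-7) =-418 / 819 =-0.51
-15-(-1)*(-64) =-79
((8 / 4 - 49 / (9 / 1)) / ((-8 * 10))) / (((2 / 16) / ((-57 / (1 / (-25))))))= 2945 / 6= 490.83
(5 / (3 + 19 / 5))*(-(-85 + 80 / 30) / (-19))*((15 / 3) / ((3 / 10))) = -8125 / 153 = -53.10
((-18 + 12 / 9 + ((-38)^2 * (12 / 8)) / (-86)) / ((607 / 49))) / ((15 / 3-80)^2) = -264551 / 440454375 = -0.00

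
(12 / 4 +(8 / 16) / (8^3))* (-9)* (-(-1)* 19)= -525483 / 1024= -513.17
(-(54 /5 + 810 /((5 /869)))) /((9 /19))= -1486104 /5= -297220.80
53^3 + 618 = 149495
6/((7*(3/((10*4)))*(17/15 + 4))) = 1200/539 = 2.23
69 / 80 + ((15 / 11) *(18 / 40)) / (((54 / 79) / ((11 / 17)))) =1963 / 1360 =1.44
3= 3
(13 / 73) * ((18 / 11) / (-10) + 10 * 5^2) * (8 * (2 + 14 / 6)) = 18577832 / 12045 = 1542.37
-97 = -97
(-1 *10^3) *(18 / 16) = -1125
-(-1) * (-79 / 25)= -79 / 25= -3.16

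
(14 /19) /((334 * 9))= 7 /28557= 0.00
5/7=0.71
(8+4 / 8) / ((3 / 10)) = 85 / 3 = 28.33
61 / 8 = 7.62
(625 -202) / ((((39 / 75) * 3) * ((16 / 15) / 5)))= 264375 / 208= 1271.03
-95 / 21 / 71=-0.06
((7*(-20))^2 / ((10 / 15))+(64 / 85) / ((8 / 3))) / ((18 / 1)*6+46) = 113592 / 595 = 190.91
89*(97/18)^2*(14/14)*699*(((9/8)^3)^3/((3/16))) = 933226284491577/33554432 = 27812310.59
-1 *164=-164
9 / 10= 0.90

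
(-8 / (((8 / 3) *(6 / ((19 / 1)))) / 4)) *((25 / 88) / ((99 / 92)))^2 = -6281875 / 2371842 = -2.65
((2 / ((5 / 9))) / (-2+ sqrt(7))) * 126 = 1512 / 5+ 756 * sqrt(7) / 5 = 702.44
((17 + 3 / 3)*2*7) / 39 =84 / 13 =6.46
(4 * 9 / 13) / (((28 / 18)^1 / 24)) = 3888 / 91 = 42.73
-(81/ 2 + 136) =-353/ 2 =-176.50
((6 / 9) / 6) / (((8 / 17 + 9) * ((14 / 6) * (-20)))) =-17 / 67620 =-0.00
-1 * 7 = -7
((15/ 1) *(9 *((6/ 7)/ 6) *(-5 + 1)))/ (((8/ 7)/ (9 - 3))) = -405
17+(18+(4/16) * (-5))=135/4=33.75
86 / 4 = 43 / 2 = 21.50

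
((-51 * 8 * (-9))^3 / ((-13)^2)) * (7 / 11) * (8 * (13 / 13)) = 2772656345088 / 1859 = 1491477323.88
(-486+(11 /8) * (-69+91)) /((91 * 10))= -1823 /3640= -0.50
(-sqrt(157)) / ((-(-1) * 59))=-sqrt(157) / 59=-0.21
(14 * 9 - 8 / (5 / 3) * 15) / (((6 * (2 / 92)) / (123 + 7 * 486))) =1459350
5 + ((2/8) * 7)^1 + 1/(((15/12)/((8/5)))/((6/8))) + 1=871/100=8.71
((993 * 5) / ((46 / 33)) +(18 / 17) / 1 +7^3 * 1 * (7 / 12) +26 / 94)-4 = 829008503 / 220524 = 3759.27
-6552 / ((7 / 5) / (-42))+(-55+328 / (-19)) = 3733267 / 19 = 196487.74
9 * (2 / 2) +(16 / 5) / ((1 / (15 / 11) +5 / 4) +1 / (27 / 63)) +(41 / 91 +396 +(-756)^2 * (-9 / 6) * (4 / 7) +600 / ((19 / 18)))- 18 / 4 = -62555087981 / 127946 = -488917.89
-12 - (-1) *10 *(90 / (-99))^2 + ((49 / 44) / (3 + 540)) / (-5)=-4909259 / 1314060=-3.74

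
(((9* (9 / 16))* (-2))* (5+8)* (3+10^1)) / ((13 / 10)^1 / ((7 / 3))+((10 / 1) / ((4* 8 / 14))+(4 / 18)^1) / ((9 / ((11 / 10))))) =-77616630 / 50759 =-1529.12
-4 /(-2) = 2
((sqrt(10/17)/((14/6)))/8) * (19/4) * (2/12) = 19 * sqrt(170)/7616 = 0.03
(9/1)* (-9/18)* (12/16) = -27/8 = -3.38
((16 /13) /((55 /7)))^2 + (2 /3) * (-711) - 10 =-247420356 /511225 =-483.98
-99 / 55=-9 / 5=-1.80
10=10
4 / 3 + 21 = 67 / 3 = 22.33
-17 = -17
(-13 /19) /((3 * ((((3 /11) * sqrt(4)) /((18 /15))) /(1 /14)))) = -143 /3990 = -0.04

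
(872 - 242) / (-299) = -630 / 299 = -2.11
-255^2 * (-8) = 520200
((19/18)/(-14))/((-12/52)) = 247/756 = 0.33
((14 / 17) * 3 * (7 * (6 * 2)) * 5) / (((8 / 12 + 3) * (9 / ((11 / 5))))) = 1176 / 17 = 69.18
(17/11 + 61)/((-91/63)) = -6192/143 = -43.30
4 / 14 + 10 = 72 / 7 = 10.29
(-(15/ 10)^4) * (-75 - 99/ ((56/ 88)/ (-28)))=-346761/ 16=-21672.56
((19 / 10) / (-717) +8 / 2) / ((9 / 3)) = 1.33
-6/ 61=-0.10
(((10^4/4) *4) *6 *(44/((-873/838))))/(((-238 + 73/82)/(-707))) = -42752346560000/5657913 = -7556204.30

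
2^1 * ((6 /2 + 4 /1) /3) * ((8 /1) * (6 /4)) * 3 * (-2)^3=-1344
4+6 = 10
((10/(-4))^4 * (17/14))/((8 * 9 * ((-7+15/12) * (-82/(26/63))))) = 138125/239537088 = 0.00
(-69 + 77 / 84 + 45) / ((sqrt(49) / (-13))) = 3601 / 84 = 42.87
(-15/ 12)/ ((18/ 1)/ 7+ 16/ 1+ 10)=-7/ 160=-0.04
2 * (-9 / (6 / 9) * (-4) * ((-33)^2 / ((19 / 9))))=1058508 / 19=55710.95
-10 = -10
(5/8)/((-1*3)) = -5/24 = -0.21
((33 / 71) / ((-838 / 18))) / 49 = -297 / 1457701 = -0.00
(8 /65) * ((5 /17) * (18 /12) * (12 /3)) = 48 /221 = 0.22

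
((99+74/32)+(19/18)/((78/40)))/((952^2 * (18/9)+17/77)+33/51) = 748762399/13325111324928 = 0.00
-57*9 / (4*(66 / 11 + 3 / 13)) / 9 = -247 / 108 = -2.29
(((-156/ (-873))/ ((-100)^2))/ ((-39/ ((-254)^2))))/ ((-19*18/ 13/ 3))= 209677/ 62201250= 0.00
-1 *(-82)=82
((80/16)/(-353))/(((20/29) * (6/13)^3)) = -63713/304992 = -0.21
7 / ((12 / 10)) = 35 / 6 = 5.83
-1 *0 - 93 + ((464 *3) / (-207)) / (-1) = -5953 / 69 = -86.28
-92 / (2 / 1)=-46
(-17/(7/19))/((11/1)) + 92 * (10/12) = 16741/231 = 72.47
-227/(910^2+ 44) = -227/828144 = -0.00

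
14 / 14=1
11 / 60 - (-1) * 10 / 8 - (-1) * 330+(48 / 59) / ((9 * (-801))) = 469896077 / 1417770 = 331.43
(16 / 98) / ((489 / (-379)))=-3032 / 23961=-0.13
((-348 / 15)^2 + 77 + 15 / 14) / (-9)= -71903 / 1050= -68.48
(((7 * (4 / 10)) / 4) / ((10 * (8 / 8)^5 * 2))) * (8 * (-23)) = -161 / 25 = -6.44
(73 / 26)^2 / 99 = 5329 / 66924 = 0.08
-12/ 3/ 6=-2/ 3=-0.67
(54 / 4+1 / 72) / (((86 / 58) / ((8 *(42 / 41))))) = 395038 / 5289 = 74.69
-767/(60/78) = -9971/10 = -997.10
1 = 1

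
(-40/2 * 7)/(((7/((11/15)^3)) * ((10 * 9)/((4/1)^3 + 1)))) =-34606/6075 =-5.70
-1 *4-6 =-10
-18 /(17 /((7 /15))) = -42 /85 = -0.49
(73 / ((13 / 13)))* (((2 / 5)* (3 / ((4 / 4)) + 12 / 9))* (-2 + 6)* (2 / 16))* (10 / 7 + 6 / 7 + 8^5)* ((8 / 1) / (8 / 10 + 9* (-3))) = -580514688 / 917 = -633058.55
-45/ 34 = -1.32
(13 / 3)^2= 169 / 9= 18.78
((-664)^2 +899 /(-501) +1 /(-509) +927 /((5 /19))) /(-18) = -566651423377 /22950810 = -24689.82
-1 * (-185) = 185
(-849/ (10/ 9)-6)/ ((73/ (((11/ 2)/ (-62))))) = 84711/ 90520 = 0.94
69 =69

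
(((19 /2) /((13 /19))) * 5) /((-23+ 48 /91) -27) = -12635 /9004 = -1.40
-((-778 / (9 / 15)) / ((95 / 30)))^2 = -60528400 / 361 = -167668.70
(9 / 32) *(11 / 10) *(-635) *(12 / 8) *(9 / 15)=-113157 / 640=-176.81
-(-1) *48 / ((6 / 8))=64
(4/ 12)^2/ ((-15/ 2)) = -2/ 135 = -0.01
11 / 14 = 0.79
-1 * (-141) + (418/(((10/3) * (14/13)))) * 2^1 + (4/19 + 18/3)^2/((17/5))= 82745482/214795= 385.23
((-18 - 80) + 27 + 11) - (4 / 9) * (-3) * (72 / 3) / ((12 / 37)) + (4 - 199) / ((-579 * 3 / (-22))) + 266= 302.20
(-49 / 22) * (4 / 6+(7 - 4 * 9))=63.11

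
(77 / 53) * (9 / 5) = 693 / 265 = 2.62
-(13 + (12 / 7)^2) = -15.94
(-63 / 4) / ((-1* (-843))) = -21 / 1124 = -0.02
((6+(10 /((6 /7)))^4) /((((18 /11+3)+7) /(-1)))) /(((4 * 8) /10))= -82561105 /165888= -497.69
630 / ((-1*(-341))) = 630 / 341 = 1.85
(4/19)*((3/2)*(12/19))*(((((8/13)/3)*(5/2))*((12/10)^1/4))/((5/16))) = 2304/23465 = 0.10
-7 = -7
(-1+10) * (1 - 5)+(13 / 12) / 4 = -1715 / 48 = -35.73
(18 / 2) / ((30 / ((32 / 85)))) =48 / 425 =0.11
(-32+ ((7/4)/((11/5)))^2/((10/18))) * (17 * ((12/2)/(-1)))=3047097/968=3147.83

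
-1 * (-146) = 146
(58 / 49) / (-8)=-29 / 196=-0.15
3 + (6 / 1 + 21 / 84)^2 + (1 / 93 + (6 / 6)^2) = 64093 / 1488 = 43.07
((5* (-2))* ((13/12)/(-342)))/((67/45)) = 325/15276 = 0.02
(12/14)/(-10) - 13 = -458/35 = -13.09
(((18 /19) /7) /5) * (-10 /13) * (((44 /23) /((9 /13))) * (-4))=704 /3059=0.23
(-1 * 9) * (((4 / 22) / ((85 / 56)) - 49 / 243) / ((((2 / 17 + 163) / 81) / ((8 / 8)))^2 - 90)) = -76832469 / 8962914455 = -0.01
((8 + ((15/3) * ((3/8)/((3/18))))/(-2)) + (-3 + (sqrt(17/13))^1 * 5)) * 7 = -35/8 + 35 * sqrt(221)/13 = 35.65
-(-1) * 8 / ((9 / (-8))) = -64 / 9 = -7.11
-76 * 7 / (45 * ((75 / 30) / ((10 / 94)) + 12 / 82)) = -6232 / 12465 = -0.50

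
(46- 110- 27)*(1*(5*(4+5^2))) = -13195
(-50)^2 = 2500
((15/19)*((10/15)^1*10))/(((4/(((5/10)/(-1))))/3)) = -75/38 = -1.97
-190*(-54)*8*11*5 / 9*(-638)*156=-49923244800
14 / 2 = 7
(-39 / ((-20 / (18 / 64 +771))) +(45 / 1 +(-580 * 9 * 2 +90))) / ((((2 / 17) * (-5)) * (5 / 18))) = 861794073 / 16000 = 53862.13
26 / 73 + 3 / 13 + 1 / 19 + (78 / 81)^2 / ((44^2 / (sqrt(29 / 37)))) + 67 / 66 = 169*sqrt(1073) / 13054932 + 1969189 / 1190046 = 1.66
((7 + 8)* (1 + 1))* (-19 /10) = -57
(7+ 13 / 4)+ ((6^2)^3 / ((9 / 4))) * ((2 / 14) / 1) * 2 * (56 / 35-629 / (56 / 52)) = -3381865667 / 980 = -3450883.33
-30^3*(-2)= 54000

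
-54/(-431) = 0.13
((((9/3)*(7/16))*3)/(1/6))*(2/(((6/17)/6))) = 3213/4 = 803.25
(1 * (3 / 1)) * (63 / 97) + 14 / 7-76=-6989 / 97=-72.05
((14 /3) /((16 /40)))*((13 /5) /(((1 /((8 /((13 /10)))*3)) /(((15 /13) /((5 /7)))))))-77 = 10759 /13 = 827.62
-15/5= -3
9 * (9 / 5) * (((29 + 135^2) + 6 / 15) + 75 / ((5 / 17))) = 7496307 / 25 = 299852.28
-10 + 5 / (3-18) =-31 / 3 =-10.33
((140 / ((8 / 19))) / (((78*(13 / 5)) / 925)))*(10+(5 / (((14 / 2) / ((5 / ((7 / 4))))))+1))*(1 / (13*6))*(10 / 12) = 155978125 / 738192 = 211.30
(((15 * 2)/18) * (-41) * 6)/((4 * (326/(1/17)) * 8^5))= -205/363200512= -0.00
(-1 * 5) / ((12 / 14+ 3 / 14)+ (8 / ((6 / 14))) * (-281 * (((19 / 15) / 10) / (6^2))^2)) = -382725000 / 77041891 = -4.97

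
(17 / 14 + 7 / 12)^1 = 151 / 84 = 1.80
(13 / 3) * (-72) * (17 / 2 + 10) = -5772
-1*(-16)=16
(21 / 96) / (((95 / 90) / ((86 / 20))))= 2709 / 3040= 0.89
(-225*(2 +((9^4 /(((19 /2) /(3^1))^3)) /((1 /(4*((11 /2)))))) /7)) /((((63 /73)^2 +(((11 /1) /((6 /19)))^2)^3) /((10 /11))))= -17495153449951392000 /234571348822684290773279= -0.00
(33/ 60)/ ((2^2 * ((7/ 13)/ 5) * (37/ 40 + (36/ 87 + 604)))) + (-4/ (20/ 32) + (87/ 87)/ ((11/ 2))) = -3360959659/ 540688610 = -6.22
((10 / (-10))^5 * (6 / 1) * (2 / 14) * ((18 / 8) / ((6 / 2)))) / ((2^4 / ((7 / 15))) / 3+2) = -9 / 188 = -0.05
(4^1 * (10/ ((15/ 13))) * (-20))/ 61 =-2080/ 183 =-11.37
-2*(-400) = 800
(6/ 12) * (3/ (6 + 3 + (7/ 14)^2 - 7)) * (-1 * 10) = -20/ 3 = -6.67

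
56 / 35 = 8 / 5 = 1.60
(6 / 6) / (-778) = -1 / 778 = -0.00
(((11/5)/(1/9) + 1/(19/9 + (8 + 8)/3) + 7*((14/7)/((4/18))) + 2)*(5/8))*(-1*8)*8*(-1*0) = 0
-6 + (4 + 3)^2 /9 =-5 /9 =-0.56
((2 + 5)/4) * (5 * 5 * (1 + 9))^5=1708984375000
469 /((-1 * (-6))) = 78.17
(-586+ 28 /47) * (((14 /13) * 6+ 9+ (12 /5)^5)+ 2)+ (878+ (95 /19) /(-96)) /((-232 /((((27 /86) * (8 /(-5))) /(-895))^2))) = -2983133055068191008719 /52487052583550000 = -56835.60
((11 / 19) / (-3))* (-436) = 84.14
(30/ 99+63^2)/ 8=130987/ 264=496.16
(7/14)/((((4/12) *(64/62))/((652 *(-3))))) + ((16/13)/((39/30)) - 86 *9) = -3615.37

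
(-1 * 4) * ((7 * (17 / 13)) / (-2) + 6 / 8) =199 / 13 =15.31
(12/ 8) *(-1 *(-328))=492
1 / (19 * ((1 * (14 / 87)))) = 87 / 266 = 0.33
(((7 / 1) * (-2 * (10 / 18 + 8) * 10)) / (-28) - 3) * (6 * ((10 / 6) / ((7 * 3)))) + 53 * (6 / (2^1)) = 33631 / 189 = 177.94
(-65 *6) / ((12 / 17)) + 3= -1099 / 2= -549.50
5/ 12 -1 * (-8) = 101/ 12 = 8.42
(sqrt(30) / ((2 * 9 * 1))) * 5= 5 * sqrt(30) / 18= 1.52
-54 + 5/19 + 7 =-888/19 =-46.74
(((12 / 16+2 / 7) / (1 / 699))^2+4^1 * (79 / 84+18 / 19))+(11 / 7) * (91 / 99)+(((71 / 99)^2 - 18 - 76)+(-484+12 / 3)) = 76437476982235 / 145995696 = 523559.80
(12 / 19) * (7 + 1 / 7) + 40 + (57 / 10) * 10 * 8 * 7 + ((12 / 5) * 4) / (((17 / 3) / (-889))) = 19562632 / 11305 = 1730.44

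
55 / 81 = 0.68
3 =3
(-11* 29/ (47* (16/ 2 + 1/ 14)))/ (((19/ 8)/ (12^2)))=-5144832/ 100909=-50.98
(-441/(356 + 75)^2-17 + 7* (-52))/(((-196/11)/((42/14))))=1167793803/18204578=64.15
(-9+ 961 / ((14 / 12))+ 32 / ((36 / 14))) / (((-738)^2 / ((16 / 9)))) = 0.00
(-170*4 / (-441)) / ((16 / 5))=0.48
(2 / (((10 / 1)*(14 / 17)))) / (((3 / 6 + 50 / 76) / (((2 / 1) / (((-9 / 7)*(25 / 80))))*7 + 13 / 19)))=-496519 / 69300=-7.16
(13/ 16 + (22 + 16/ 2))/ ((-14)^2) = 493/ 3136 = 0.16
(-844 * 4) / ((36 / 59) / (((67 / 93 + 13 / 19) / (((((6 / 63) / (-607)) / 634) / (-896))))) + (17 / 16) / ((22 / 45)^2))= -9024135610275563008 / 11882608259632623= -759.44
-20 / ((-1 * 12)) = 5 / 3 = 1.67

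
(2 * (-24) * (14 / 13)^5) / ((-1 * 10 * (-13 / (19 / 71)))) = -245247744 / 1713517195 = -0.14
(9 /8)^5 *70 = 2066715 /16384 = 126.14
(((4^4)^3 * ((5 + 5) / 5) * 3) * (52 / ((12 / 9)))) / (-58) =-1962934272 / 29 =-67687388.69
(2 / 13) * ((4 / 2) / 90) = 2 / 585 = 0.00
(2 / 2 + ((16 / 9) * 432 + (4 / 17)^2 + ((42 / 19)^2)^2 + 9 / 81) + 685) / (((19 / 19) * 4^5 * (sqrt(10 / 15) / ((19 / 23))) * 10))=501004945423 * sqrt(6) / 8403475599360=0.15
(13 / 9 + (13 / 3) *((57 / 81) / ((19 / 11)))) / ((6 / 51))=2210 / 81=27.28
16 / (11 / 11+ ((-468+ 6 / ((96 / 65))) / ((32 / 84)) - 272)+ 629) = -2048 / 110059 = -0.02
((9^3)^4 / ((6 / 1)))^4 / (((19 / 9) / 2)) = 706965049015104706497203195837614914543357369 / 152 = 4651085848783583595376337000000000000000000.00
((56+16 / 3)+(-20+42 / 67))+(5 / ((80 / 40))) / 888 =1664421 / 39664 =41.96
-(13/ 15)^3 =-2197/ 3375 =-0.65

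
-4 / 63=-0.06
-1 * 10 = -10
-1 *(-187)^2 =-34969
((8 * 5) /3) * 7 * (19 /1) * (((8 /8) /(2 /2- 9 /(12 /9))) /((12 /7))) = -37240 /207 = -179.90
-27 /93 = -0.29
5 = 5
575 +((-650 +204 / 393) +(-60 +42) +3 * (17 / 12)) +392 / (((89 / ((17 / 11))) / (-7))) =-69705659 / 512996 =-135.88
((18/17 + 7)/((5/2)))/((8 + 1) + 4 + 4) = 274/1445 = 0.19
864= 864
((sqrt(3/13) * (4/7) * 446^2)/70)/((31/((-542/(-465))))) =215624944 * sqrt(39)/45911775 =29.33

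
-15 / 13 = -1.15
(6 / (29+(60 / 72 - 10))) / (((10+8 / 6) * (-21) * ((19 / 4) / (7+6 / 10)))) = -144 / 70805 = -0.00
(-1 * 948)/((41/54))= -51192/41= -1248.59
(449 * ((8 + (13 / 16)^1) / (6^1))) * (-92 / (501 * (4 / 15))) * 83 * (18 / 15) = -120856881 / 2672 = -45230.87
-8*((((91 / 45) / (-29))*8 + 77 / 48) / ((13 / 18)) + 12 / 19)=-596053 / 35815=-16.64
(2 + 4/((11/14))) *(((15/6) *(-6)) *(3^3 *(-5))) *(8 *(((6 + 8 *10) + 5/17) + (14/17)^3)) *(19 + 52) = 38282274529200/54043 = 708366939.83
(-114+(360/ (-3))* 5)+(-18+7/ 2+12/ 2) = -1445/ 2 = -722.50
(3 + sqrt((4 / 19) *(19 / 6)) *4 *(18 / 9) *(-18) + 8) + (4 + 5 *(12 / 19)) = 345 / 19 - 48 *sqrt(6) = -99.42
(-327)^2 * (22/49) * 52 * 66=8073567216/49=164766677.88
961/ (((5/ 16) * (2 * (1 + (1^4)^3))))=3844/ 5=768.80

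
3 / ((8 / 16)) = 6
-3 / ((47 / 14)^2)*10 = -5880 / 2209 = -2.66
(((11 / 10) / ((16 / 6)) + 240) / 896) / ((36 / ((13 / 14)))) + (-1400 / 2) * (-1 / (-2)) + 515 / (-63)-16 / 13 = -168790533943 / 469647360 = -359.40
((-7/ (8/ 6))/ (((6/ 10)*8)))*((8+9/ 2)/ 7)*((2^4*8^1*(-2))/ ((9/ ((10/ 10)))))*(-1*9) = -500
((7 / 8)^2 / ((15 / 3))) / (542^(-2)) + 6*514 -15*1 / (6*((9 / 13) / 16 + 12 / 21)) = 688255651 / 14320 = 48062.55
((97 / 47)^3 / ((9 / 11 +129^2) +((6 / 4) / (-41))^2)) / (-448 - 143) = -67504945772 / 75527003119447827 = -0.00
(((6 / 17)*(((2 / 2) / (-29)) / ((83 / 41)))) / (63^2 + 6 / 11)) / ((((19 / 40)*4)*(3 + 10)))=-0.00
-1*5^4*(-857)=535625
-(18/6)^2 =-9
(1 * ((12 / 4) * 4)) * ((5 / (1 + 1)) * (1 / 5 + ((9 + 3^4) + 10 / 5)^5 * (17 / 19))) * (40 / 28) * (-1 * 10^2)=-3361315768434000 / 133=-25273050890481.20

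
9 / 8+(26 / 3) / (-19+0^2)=305 / 456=0.67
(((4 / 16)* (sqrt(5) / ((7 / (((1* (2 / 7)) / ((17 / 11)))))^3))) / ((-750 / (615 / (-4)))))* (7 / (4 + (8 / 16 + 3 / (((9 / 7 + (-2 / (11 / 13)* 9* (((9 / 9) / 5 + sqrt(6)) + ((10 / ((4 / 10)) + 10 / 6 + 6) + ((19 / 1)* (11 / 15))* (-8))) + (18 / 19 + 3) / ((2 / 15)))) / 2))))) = -135221699184* sqrt(30) / 9419718332572442282759 + 33866959829100759339* sqrt(5) / 23078309914802483592759550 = 0.00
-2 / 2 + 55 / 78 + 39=3019 / 78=38.71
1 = 1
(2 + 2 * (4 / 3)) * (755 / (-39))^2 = 7980350 / 4563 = 1748.93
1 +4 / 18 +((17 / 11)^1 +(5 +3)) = 1066 / 99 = 10.77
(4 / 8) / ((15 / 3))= 1 / 10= 0.10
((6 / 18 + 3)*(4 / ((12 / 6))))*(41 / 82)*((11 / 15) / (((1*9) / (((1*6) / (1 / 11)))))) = 17.93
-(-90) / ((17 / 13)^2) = 52.63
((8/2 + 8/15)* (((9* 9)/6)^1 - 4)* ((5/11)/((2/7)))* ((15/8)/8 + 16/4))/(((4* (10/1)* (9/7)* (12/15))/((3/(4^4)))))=4289117/51904512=0.08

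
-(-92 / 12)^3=12167 / 27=450.63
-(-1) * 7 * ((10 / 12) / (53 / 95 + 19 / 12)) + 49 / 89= 711459 / 217249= 3.27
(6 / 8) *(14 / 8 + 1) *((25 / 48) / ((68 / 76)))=5225 / 4352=1.20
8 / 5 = 1.60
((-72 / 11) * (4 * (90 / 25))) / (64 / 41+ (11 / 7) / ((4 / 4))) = -1487808 / 49445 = -30.09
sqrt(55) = 7.42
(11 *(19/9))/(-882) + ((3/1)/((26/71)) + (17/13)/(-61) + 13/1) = 66550688/3147417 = 21.14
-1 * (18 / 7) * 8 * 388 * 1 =-7981.71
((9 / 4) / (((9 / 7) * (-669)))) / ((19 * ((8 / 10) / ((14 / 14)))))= -35 / 203376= -0.00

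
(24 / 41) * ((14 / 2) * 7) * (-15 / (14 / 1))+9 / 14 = -17271 / 574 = -30.09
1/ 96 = 0.01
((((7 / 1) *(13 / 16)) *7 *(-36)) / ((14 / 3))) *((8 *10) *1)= -24570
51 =51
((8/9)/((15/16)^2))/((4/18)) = 1024/225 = 4.55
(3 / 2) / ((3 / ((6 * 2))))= 6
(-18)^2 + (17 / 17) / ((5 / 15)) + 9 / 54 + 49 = 2257 / 6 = 376.17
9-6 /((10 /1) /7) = 24 /5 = 4.80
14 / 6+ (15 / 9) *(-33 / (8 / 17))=-2749 / 24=-114.54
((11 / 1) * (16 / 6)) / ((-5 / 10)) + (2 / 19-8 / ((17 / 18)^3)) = -19058986 / 280041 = -68.06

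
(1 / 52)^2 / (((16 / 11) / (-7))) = -77 / 43264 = -0.00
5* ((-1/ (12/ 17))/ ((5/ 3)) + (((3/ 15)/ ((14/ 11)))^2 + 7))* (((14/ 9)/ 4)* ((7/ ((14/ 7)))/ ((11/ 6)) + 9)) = 30256/ 231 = 130.98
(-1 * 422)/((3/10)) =-4220/3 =-1406.67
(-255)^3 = -16581375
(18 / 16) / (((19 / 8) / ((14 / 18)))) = 7 / 19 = 0.37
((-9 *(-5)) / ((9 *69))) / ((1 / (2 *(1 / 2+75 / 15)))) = 55 / 69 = 0.80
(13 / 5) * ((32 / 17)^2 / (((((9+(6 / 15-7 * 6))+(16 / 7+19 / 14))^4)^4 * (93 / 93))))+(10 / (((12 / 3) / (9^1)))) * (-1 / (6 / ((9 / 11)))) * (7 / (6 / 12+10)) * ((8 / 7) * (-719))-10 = 3019726515218754932081126361837830246766102910692137476075850 / 1807376149800576212749683051811675162674596415291835100333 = 1670.78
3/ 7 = 0.43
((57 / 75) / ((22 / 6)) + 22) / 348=6107 / 95700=0.06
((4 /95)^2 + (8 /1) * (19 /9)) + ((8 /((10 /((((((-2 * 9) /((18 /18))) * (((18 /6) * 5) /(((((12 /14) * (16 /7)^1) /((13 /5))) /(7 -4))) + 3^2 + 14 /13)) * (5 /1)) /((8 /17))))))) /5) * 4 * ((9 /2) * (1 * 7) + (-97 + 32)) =2.862e+5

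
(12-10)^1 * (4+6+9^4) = 13142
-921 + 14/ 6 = -2756/ 3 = -918.67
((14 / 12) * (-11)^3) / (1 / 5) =-46585 / 6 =-7764.17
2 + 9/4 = 17/4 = 4.25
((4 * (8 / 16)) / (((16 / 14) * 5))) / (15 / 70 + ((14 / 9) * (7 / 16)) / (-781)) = 688842 / 420025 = 1.64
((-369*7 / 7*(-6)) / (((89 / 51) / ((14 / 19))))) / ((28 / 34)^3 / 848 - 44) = -274414593096 / 12915795433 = -21.25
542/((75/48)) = 8672/25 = 346.88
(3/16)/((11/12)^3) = 324/1331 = 0.24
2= 2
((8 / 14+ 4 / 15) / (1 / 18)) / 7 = 528 / 245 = 2.16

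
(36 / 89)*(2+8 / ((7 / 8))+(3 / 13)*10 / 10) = 37260 / 8099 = 4.60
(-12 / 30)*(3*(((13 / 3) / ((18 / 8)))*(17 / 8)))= -221 / 45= -4.91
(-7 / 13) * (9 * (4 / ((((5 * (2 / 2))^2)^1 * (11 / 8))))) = -2016 / 3575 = -0.56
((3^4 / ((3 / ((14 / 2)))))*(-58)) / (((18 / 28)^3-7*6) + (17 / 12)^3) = 6497221248 / 23050945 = 281.86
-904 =-904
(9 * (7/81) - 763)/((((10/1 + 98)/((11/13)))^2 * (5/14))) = -290521/2217618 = -0.13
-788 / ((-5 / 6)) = 4728 / 5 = 945.60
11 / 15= 0.73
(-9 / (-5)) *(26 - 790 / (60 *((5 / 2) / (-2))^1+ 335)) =41.33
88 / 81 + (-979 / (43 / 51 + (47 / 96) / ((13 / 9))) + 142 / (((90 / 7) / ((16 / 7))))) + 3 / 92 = -749272311703 / 934443540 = -801.84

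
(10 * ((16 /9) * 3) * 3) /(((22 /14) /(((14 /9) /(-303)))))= -15680 /29997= -0.52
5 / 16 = 0.31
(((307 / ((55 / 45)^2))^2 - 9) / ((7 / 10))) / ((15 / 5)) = 2060786400 / 102487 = 20107.78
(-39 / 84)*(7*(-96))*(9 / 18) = 156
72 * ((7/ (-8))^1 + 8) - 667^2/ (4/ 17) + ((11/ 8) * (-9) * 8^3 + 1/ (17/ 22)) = -128968797/ 68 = -1896599.96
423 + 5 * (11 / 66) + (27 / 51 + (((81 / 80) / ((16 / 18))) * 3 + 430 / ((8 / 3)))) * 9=62362073 / 32640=1910.60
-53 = -53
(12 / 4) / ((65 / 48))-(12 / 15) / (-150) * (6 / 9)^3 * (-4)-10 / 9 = 144518 / 131625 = 1.10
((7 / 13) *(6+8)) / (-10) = -49 / 65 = -0.75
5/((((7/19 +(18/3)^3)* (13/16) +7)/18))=27360/55571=0.49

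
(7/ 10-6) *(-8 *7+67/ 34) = 286.36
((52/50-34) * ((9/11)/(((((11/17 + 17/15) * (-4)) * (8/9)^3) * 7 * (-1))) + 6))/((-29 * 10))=44417406777/64882048000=0.68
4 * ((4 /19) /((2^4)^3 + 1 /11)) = 176 /856083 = 0.00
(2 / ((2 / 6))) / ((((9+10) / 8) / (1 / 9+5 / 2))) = 376 / 57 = 6.60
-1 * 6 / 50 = -3 / 25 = -0.12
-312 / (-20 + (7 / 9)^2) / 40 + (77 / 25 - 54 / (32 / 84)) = -21721877 / 157100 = -138.27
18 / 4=9 / 2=4.50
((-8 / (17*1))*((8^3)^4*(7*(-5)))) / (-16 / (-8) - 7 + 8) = 19241453486080 / 51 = 377283401687.84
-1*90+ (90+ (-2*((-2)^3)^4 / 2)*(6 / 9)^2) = -16384 / 9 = -1820.44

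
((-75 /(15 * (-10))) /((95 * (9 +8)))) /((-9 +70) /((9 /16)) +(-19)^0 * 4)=9 /3268760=0.00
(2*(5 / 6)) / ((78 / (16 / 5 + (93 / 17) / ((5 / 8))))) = 508 / 1989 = 0.26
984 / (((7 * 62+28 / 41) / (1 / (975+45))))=1681 / 757435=0.00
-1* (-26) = 26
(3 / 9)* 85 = 85 / 3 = 28.33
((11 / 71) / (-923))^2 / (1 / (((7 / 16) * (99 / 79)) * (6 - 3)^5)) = 20376279 / 5428341648496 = 0.00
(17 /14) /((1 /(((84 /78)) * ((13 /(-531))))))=-17 /531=-0.03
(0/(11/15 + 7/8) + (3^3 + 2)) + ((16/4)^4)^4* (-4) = -17179869155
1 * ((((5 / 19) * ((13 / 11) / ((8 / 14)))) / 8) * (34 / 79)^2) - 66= -688575337 / 10434952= -65.99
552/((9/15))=920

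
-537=-537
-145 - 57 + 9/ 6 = -401/ 2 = -200.50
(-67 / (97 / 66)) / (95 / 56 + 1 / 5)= -24.04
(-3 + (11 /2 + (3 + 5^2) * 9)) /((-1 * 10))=-509 /20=-25.45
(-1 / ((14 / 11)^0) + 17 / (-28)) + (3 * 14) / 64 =-213 / 224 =-0.95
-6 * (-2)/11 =12/11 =1.09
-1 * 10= -10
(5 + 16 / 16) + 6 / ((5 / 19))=144 / 5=28.80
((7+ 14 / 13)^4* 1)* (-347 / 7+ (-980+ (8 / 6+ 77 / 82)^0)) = -125023500000 / 28561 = -4377420.26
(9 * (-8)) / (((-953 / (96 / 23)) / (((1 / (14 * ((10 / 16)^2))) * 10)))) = 442368 / 767165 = 0.58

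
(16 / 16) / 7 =1 / 7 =0.14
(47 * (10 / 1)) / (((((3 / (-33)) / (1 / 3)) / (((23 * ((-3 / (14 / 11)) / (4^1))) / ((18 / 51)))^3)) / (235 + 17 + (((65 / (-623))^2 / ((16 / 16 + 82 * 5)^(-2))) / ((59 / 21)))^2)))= 314460617847913492353198207369435 / 7517686349126137856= 41829441033339.55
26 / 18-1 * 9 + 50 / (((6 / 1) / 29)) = 2107 / 9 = 234.11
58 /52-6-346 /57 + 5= -8825 /1482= -5.95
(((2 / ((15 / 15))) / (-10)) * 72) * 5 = -72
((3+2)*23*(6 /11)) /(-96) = -115 /176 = -0.65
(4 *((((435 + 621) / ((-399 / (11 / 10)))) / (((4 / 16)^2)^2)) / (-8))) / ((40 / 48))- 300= 489348 / 3325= 147.17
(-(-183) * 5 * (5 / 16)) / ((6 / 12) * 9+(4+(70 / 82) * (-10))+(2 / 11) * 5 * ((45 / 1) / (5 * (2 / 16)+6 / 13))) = 77718575 / 10223656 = 7.60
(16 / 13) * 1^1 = 16 / 13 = 1.23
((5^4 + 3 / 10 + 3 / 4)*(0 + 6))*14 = 262941 / 5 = 52588.20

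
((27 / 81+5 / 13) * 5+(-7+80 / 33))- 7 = -1142 / 143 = -7.99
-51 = -51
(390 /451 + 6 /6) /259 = 841 /116809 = 0.01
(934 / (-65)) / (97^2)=-0.00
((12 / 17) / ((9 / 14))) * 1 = 56 / 51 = 1.10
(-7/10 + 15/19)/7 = 17/1330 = 0.01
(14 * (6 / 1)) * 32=2688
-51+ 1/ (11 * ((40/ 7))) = -22433/ 440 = -50.98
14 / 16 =7 / 8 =0.88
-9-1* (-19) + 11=21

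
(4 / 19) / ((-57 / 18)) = -24 / 361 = -0.07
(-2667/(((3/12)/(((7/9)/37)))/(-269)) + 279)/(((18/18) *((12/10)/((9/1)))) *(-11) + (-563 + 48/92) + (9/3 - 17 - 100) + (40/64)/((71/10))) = -219701109220/2457407503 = -89.40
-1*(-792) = 792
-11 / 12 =-0.92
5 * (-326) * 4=-6520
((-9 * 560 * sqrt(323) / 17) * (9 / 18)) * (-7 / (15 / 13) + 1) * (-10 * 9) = -1149120 * sqrt(323) / 17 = -1214836.20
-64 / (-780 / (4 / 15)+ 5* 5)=16 / 725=0.02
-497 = -497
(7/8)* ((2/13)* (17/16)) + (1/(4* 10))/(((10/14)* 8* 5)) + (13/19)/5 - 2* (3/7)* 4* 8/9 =-57407083/20748000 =-2.77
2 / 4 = 1 / 2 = 0.50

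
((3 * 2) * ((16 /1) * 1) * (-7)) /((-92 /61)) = 10248 /23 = 445.57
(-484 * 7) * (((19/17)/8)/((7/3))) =-6897/34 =-202.85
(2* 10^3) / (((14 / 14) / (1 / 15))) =400 / 3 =133.33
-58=-58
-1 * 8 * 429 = -3432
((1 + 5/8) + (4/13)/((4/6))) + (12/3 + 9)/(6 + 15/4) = 1067/312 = 3.42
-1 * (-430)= 430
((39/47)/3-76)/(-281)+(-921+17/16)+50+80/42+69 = -3544553501/4437552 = -798.76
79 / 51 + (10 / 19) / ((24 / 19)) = 401 / 204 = 1.97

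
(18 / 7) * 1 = 18 / 7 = 2.57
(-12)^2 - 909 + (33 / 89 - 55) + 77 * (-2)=-86653 / 89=-973.63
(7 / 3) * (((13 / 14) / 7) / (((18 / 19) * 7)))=247 / 5292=0.05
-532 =-532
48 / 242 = 24 / 121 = 0.20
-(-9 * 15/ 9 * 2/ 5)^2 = -36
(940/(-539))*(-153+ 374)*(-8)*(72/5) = 23931648/539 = 44400.09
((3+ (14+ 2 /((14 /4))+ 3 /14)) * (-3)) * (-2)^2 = -1494 /7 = -213.43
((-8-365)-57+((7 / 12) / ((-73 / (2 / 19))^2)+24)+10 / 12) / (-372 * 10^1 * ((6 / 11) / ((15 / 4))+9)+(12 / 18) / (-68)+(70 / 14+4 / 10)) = 4372698067375 / 367109146557289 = 0.01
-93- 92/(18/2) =-929/9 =-103.22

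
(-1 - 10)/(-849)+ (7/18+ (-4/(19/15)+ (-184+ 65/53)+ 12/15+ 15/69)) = -108845740909/589910670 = -184.51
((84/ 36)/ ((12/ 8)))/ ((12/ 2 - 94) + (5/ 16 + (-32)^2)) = 224/ 134829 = 0.00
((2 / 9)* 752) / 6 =752 / 27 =27.85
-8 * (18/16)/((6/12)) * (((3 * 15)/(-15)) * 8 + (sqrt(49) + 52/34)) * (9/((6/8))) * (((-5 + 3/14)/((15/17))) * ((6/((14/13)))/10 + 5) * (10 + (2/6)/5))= -6210239514/6125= -1013916.66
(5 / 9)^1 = 5 / 9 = 0.56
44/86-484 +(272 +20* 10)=-494/43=-11.49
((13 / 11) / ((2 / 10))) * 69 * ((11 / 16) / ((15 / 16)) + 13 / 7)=81328 / 77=1056.21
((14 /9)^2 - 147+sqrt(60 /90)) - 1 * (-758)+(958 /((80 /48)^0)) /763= sqrt(6) /3+37988779 /61803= 615.49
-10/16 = -0.62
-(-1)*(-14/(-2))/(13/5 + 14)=0.42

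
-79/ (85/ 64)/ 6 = -2528/ 255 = -9.91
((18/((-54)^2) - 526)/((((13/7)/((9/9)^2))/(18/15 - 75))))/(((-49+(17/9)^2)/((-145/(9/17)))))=12056589601/95680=126009.51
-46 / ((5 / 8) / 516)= -189888 / 5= -37977.60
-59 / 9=-6.56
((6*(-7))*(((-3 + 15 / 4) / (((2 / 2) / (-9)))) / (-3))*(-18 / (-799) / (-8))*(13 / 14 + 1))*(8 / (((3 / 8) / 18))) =157464 / 799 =197.08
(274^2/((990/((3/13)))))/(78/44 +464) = 0.04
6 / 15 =0.40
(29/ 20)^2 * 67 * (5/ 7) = 56347/ 560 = 100.62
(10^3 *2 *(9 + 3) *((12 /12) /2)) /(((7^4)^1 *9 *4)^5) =125 /50257637681148704501856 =0.00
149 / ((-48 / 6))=-149 / 8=-18.62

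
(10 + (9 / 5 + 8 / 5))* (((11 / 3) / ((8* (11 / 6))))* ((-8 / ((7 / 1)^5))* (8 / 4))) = -268 / 84035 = -0.00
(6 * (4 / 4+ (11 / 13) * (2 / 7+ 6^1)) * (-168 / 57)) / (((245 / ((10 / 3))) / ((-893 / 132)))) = 216200 / 21021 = 10.28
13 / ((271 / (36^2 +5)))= 16913 / 271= 62.41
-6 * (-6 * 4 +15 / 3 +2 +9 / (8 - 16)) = 435 / 4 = 108.75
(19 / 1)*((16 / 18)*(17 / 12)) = 646 / 27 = 23.93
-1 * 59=-59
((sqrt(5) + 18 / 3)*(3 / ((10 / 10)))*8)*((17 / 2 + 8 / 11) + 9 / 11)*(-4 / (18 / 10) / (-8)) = 2210*sqrt(5) / 33 + 4420 / 11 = 551.57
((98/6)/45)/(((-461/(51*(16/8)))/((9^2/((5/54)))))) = -809676/11525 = -70.25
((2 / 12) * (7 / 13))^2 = 49 / 6084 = 0.01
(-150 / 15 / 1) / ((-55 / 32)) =64 / 11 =5.82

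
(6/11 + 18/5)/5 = 228/275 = 0.83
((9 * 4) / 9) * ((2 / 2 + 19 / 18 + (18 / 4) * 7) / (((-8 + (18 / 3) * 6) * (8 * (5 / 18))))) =151 / 70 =2.16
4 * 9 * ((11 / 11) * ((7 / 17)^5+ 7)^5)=3521150818963056901769964937055703936 / 5770627412348402378939569991057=610185.09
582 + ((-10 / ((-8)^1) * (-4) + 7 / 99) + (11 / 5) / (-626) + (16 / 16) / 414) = 577.07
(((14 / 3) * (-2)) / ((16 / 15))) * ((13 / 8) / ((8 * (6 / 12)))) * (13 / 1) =-5915 / 128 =-46.21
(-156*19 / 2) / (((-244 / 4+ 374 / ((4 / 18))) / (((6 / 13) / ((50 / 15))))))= -513 / 4055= -0.13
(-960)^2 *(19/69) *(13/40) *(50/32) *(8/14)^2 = 42079.86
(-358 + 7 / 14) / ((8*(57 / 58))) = -20735 / 456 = -45.47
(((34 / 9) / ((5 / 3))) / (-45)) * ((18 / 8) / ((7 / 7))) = -17 / 150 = -0.11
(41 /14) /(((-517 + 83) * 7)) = -41 /42532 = -0.00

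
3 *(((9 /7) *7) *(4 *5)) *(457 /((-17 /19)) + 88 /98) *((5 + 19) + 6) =-6880447800 /833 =-8259841.30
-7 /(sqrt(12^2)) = -7 /12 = -0.58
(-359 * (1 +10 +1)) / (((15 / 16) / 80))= -367616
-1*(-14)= 14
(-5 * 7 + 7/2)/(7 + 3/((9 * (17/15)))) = -1071/248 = -4.32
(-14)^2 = 196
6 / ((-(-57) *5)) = 2 / 95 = 0.02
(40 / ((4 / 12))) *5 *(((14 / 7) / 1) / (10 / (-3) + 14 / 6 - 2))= -400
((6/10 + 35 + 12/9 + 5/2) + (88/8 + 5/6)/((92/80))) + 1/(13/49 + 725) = 101608921/2043435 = 49.72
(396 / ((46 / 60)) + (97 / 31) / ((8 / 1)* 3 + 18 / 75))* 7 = 1562634185 / 432078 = 3616.56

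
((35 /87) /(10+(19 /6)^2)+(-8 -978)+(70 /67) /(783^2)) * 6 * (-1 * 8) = 47327.04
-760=-760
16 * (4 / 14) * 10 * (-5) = -1600 / 7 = -228.57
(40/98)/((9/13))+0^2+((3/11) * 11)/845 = 221023/372645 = 0.59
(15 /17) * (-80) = -1200 /17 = -70.59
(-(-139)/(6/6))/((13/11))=1529/13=117.62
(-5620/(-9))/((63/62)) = 348440/567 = 614.53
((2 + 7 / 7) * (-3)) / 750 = -3 / 250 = -0.01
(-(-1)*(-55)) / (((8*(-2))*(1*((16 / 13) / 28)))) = 5005 / 64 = 78.20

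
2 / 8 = 1 / 4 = 0.25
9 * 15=135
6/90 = 1/15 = 0.07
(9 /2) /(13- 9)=9 /8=1.12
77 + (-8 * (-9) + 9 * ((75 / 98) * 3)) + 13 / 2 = 8632 / 49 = 176.16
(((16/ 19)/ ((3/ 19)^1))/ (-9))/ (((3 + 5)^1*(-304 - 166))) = 1/ 6345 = 0.00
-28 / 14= -2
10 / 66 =5 / 33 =0.15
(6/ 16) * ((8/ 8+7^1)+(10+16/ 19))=7.07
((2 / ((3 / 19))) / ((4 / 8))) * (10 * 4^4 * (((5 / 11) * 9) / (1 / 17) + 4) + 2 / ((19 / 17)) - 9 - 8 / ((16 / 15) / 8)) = 157342852 / 33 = 4767965.21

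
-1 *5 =-5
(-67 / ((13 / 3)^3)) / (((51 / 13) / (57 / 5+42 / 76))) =-1369413 / 545870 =-2.51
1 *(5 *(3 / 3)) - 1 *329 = -324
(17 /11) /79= 17 /869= 0.02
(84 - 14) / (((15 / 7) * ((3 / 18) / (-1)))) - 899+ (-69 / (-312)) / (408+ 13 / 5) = -233795525 / 213512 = -1095.00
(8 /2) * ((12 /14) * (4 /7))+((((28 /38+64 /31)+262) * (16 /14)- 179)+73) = 5731486 /28861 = 198.59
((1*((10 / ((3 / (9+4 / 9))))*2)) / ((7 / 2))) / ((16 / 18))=425 / 21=20.24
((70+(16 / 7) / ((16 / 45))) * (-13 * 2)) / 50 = -1391 / 35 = -39.74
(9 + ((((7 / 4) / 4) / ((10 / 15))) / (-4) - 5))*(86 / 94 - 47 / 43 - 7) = -7122937 / 258688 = -27.53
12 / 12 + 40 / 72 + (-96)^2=82958 / 9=9217.56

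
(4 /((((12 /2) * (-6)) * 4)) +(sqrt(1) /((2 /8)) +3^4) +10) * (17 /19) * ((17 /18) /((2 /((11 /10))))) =10869001 /246240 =44.14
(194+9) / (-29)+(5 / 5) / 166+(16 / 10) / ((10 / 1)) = -28361 / 4150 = -6.83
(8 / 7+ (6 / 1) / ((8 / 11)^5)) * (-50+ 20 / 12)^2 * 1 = 73863831575 / 1032192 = 71560.17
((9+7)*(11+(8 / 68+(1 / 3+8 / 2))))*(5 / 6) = 31520 / 153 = 206.01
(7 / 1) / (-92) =-7 / 92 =-0.08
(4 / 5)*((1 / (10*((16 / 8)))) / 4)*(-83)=-83 / 100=-0.83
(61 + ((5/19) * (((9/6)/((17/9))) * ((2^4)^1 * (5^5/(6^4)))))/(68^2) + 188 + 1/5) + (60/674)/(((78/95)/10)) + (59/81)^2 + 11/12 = 108069745822260299/429302718580320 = 251.73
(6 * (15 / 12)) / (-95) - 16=-16.08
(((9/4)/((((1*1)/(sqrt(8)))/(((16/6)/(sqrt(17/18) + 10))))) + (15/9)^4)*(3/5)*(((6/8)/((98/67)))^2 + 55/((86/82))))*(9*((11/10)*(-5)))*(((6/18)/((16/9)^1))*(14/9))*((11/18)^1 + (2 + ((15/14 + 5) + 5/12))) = -38480.31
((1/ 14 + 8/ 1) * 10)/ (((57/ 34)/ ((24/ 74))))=15.61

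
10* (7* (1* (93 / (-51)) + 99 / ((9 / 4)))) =50190 / 17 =2952.35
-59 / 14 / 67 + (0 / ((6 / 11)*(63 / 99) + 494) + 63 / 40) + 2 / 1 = 65887 / 18760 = 3.51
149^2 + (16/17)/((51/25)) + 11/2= 38506871/1734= 22206.96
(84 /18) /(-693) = -2 /297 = -0.01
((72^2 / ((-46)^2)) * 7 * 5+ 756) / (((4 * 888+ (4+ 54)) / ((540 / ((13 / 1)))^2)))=683393760 / 1698619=402.32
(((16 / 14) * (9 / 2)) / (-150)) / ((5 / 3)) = -18 / 875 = -0.02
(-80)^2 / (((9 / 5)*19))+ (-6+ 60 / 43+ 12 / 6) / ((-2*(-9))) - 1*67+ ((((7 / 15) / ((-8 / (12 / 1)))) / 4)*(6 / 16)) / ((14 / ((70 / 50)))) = 941052529 / 7843200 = 119.98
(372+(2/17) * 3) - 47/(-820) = 372.41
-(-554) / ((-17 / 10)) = -5540 / 17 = -325.88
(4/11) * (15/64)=15/176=0.09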